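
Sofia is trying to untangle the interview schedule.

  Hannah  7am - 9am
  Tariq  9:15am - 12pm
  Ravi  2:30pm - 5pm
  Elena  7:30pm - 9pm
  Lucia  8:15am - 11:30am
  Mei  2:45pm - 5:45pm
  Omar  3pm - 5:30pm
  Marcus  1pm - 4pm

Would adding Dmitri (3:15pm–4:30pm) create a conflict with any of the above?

Hannah: ends 9am at or before Dmitri starts 3:15pm → clear.
Lucia: ends 11:30am at or before Dmitri starts 3:15pm → clear.
Tariq: ends 12pm at or before Dmitri starts 3:15pm → clear.
Marcus: starts 1pm before Dmitri ends 4:30pm, and ends 4pm after Dmitri starts 3:15pm → overlap.
Ravi: starts 2:30pm before Dmitri ends 4:30pm, and ends 5pm after Dmitri starts 3:15pm → overlap.
Mei: starts 2:45pm before Dmitri ends 4:30pm, and ends 5:45pm after Dmitri starts 3:15pm → overlap.
Omar: starts 3pm before Dmitri ends 4:30pm, and ends 5:30pm after Dmitri starts 3:15pm → overlap.
Elena: starts 7:30pm at or after Dmitri ends 4:30pm → clear.
Dmitri overlaps Ravi, Mei, Marcus, Omar.

Yes — it overlaps Marcus, Mei, Omar, Ravi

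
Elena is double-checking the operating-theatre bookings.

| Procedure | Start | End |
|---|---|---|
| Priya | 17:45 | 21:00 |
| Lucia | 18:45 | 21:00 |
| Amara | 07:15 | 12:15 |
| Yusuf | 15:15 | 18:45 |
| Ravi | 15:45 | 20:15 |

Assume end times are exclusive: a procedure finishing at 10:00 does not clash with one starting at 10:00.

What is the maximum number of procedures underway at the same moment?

Sweep the timeline, counting +1 at each start and −1 at each end (ends before starts at a tie):
07:15 start Amara → 1
12:15 end Amara → 0
15:15 start Yusuf → 1
15:45 start Ravi → 2
17:45 start Priya → 3
18:45 end Yusuf → 2
18:45 start Lucia → 3
20:15 end Ravi → 2
21:00 end Lucia → 1
21:00 end Priya → 0
Peak is 3, at 17:45 (Priya, Ravi, Yusuf).

3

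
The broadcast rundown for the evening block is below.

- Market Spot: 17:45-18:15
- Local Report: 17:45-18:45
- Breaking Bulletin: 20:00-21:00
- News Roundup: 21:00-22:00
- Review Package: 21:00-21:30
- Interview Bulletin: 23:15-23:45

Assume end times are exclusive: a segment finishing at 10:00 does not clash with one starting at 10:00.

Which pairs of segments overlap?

Sorted by start: Market Spot, Local Report, Breaking Bulletin, News Roundup, Review Package, Interview Bulletin.
Local Report starts before Market Spot ends → Market Spot and Local Report overlap.
Breaking Bulletin starts after Market Spot ends, so nothing later overlaps Market Spot either.
Breaking Bulletin starts after Local Report ends, so nothing later overlaps Local Report either.
News Roundup starts exactly when Breaking Bulletin ends (back-to-back, no overlap), so nothing later overlaps Breaking Bulletin either.
Review Package starts before News Roundup ends → News Roundup and Review Package overlap.
Interview Bulletin starts after News Roundup ends.
Interview Bulletin starts after Review Package ends.

Local Report & Market Spot, News Roundup & Review Package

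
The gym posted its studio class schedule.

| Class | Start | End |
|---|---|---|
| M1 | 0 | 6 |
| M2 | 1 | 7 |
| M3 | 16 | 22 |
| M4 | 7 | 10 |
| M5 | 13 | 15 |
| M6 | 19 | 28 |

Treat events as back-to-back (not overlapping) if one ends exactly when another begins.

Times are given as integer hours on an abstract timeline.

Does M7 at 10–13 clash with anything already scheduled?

M1: ends 6 at or before M7 starts 10 → clear.
M2: ends 7 at or before M7 starts 10 → clear.
M4: ends 10 at or before M7 starts 10 → clear.
M5: starts 13 at or after M7 ends 13 → clear.
M3: starts 16 at or after M7 ends 13 → clear.
M6: starts 19 at or after M7 ends 13 → clear.

No — it doesn't clash with anything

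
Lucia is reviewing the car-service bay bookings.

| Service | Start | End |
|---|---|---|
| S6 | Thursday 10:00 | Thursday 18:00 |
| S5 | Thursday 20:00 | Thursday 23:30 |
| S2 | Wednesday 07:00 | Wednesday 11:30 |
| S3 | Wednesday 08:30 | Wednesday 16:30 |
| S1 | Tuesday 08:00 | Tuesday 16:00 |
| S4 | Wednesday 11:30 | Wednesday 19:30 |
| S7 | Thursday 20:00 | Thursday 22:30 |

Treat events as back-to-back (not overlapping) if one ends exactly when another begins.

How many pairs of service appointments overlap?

3

Sorted by start: S1, S2, S3, S4, S6, S5, S7.
S2 starts after S1 ends, so S1 has no further overlaps.
S3 starts before S2 ends → S2 and S3 overlap.
S4 starts exactly when S2 ends (back-to-back, no overlap), so S2 has no further overlaps.
S4 starts before S3 ends → S3 and S4 overlap.
S6 starts after S3 ends, so S3 has no further overlaps.
S6 starts after S4 ends, so S4 has no further overlaps.
S5 starts after S6 ends, so S6 has no further overlaps.
S7 starts before S5 ends → S5 and S7 overlap.
Overlapping pairs: S2 & S3, S3 & S4, S5 & S7 — 3 in total.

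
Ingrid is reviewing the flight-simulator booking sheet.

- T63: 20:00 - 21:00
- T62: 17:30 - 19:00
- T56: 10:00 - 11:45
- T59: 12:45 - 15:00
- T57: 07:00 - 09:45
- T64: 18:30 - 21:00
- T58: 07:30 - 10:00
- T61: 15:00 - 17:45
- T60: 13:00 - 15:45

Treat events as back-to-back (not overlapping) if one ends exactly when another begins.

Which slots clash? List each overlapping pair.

T57 & T58, T59 & T60, T60 & T61, T61 & T62, T62 & T64, T63 & T64

Sorted by start: T57, T58, T56, T59, T60, T61, T62, T64, T63.
T58 starts before T57 ends → T57 and T58 overlap.
T56 starts after T57 ends; T57 is clear from here.
T56 starts exactly when T58 ends (back-to-back, no overlap); T58 is clear from here.
T59 starts after T56 ends; T56 is clear from here.
T60 starts before T59 ends → T59 and T60 overlap.
T61 starts exactly when T59 ends (back-to-back, no overlap); T59 is clear from here.
T61 starts before T60 ends → T60 and T61 overlap.
T62 starts after T60 ends; T60 is clear from here.
T62 starts before T61 ends → T61 and T62 overlap.
T64 starts after T61 ends; T61 is clear from here.
T64 starts before T62 ends → T62 and T64 overlap.
T63 starts after T62 ends.
T63 starts before T64 ends → T64 and T63 overlap.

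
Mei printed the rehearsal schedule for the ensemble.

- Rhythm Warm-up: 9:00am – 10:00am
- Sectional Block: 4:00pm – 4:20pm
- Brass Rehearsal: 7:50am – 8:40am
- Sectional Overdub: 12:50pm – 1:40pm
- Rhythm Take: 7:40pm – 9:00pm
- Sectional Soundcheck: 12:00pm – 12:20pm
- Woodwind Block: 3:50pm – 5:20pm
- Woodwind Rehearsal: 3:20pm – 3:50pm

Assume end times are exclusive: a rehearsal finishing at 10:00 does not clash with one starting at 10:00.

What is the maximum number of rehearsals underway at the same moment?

2

Walk through starts and ends in time order (an end at T is processed before a start at T):
7:50am start Brass Rehearsal → 1
8:40am end Brass Rehearsal → 0
9:00am start Rhythm Warm-up → 1
10:00am end Rhythm Warm-up → 0
12:00pm start Sectional Soundcheck → 1
12:20pm end Sectional Soundcheck → 0
12:50pm start Sectional Overdub → 1
1:40pm end Sectional Overdub → 0
3:20pm start Woodwind Rehearsal → 1
3:50pm end Woodwind Rehearsal → 0
3:50pm start Woodwind Block → 1
4:00pm start Sectional Block → 2
4:20pm end Sectional Block → 1
5:20pm end Woodwind Block → 0
7:40pm start Rhythm Take → 1
9:00pm end Rhythm Take → 0
Peak is 2, at 4:00pm (Sectional Block, Woodwind Block).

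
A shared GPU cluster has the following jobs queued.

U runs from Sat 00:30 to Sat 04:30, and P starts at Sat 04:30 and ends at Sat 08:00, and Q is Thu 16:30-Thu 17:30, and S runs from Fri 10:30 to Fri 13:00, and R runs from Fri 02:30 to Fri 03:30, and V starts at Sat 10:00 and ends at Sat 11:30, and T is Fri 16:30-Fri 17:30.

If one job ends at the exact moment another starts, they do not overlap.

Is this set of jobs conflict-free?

Yes

Two intervals overlap when each starts before the other ends.
Sorted by start: Q, R, S, T, U, P, V.
R starts after Q ends, so Q has no further overlaps.
S starts after R ends, so R has no further overlaps.
T starts after S ends, so S has no further overlaps.
U starts after T ends, so T has no further overlaps.
P starts exactly when U ends (back-to-back, no overlap), so U has no further overlaps.
V starts after P ends.
Every pair is clear; the schedule has no overlaps.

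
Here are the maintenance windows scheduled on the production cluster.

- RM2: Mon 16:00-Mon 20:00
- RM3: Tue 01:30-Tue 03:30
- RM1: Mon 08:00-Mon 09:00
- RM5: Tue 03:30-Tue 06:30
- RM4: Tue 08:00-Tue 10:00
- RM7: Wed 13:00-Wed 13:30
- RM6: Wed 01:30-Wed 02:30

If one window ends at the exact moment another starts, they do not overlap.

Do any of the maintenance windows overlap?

No

Sorted by start: RM1, RM2, RM3, RM5, RM4, RM6, RM7.
RM2 starts after RM1 ends — done with RM1.
RM3 starts after RM2 ends — done with RM2.
RM5 starts exactly when RM3 ends (back-to-back, no overlap) — done with RM3.
RM4 starts after RM5 ends — done with RM5.
RM6 starts after RM4 ends — done with RM4.
RM7 starts after RM6 ends.
Every pair is clear; the schedule has no overlaps.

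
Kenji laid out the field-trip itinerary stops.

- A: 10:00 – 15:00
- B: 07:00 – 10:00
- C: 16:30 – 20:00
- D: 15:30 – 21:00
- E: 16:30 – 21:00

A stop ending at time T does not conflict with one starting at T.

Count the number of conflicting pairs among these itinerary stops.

3

Sorted by start: B, A, D, C, E.
A starts exactly when B ends (back-to-back, no overlap); B is clear from here.
D starts after A ends; A is clear from here.
C starts before D ends → D and C overlap.
E starts before D ends → D and E overlap.
E starts before C ends → C and E overlap.
Overlapping pairs: C & D, C & E, D & E — 3 in total.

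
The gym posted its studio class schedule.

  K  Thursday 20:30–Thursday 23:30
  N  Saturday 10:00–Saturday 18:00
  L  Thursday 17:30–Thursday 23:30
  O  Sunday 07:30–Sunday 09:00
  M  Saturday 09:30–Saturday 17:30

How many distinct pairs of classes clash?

Sorted by start: L, K, M, N, O.
K starts before L ends → L and K overlap.
M starts after L ends, so L has no further overlaps.
M starts after K ends, so K has no further overlaps.
N starts before M ends → M and N overlap.
O starts after M ends.
O starts after N ends.
Overlapping pairs: K & L, M & N — 2 in total.

2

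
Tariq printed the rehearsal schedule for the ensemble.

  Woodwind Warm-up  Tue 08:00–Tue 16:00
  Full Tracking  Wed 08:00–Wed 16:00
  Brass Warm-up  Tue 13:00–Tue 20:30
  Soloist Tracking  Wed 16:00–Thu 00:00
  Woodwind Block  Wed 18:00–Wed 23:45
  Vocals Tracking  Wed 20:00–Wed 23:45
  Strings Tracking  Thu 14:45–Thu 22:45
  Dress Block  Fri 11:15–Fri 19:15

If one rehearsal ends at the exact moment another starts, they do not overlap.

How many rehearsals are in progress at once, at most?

Sweep the timeline, counting +1 at each start and −1 at each end (ends before starts at a tie):
Tue 08:00 start Woodwind Warm-up → 1
Tue 13:00 start Brass Warm-up → 2
Tue 16:00 end Woodwind Warm-up → 1
Tue 20:30 end Brass Warm-up → 0
Wed 08:00 start Full Tracking → 1
Wed 16:00 end Full Tracking → 0
Wed 16:00 start Soloist Tracking → 1
Wed 18:00 start Woodwind Block → 2
Wed 20:00 start Vocals Tracking → 3
Wed 23:45 end Vocals Tracking → 2
Wed 23:45 end Woodwind Block → 1
Thu 00:00 end Soloist Tracking → 0
Thu 14:45 start Strings Tracking → 1
Thu 22:45 end Strings Tracking → 0
Fri 11:15 start Dress Block → 1
Fri 19:15 end Dress Block → 0
Peak is 3, at Wed 20:00 (Soloist Tracking, Vocals Tracking, Woodwind Block).

3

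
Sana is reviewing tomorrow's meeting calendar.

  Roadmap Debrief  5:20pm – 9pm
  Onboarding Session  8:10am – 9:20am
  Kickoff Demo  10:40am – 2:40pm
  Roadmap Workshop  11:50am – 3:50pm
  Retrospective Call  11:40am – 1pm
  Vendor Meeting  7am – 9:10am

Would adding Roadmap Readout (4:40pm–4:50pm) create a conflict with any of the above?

No — it doesn't clash with anything

Vendor Meeting: ends 9:10am at or before Roadmap Readout starts 4:40pm → clear.
Onboarding Session: ends 9:20am at or before Roadmap Readout starts 4:40pm → clear.
Kickoff Demo: ends 2:40pm at or before Roadmap Readout starts 4:40pm → clear.
Retrospective Call: ends 1pm at or before Roadmap Readout starts 4:40pm → clear.
Roadmap Workshop: ends 3:50pm at or before Roadmap Readout starts 4:40pm → clear.
Roadmap Debrief: starts 5:20pm at or after Roadmap Readout ends 4:50pm → clear.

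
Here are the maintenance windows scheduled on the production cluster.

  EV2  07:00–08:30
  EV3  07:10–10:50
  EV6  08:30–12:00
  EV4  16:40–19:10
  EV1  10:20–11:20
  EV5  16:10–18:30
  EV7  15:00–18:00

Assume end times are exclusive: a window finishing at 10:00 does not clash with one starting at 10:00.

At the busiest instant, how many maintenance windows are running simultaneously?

Sweep the timeline, counting +1 at each start and −1 at each end (ends before starts at a tie):
07:00 start EV2 → 1
07:10 start EV3 → 2
08:30 end EV2 → 1
08:30 start EV6 → 2
10:20 start EV1 → 3
10:50 end EV3 → 2
11:20 end EV1 → 1
12:00 end EV6 → 0
15:00 start EV7 → 1
16:10 start EV5 → 2
16:40 start EV4 → 3
18:00 end EV7 → 2
18:30 end EV5 → 1
19:10 end EV4 → 0
Peak is 3, at 10:20 (EV1, EV3, EV6).

3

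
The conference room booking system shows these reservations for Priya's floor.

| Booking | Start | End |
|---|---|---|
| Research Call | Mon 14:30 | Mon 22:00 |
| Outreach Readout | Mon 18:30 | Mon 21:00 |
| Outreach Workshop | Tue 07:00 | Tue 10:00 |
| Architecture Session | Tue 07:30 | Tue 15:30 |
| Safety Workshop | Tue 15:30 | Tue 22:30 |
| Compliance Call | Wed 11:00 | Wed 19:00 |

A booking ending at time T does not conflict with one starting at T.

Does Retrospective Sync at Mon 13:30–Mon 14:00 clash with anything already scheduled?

No — it doesn't clash with anything

Research Call: starts Mon 14:30 at or after Retrospective Sync ends Mon 14:00 → clear.
Outreach Readout: starts Mon 18:30 at or after Retrospective Sync ends Mon 14:00 → clear.
Outreach Workshop: starts Tue 07:00 at or after Retrospective Sync ends Mon 14:00 → clear.
Architecture Session: starts Tue 07:30 at or after Retrospective Sync ends Mon 14:00 → clear.
Safety Workshop: starts Tue 15:30 at or after Retrospective Sync ends Mon 14:00 → clear.
Compliance Call: starts Wed 11:00 at or after Retrospective Sync ends Mon 14:00 → clear.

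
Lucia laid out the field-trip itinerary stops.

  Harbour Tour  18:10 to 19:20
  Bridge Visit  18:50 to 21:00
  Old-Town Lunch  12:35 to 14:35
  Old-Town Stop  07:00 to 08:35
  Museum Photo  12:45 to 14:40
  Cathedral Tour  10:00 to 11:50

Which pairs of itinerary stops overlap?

Bridge Visit & Harbour Tour, Museum Photo & Old-Town Lunch

Sorted by start: Old-Town Stop, Cathedral Tour, Old-Town Lunch, Museum Photo, Harbour Tour, Bridge Visit.
Cathedral Tour starts after Old-Town Stop ends — done with Old-Town Stop.
Old-Town Lunch starts after Cathedral Tour ends — done with Cathedral Tour.
Museum Photo starts before Old-Town Lunch ends → Old-Town Lunch and Museum Photo overlap.
Harbour Tour starts after Old-Town Lunch ends — done with Old-Town Lunch.
Harbour Tour starts after Museum Photo ends — done with Museum Photo.
Bridge Visit starts before Harbour Tour ends → Harbour Tour and Bridge Visit overlap.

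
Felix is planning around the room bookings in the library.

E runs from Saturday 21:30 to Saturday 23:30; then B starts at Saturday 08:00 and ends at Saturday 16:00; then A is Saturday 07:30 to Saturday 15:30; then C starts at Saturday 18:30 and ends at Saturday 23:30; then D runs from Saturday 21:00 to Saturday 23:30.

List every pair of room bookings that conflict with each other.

A & B, C & D, C & E, D & E

Check each pair: they overlap iff neither finishes before the other starts.
Sorted by start: A, B, C, D, E.
B starts before A ends → A and B overlap.
C starts after A ends, so nothing later overlaps A either.
C starts after B ends, so nothing later overlaps B either.
D starts before C ends → C and D overlap.
E starts before C ends → C and E overlap.
E starts before D ends → D and E overlap.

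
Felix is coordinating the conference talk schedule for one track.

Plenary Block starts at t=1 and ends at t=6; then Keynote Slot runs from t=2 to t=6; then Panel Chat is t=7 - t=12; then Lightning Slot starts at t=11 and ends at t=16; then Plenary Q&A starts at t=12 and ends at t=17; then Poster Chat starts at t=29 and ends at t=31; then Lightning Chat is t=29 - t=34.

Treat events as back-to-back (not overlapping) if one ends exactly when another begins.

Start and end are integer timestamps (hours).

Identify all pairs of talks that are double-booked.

Keynote Slot & Plenary Block, Lightning Chat & Poster Chat, Lightning Slot & Panel Chat, Lightning Slot & Plenary Q&A

Check each pair: they overlap iff neither finishes before the other starts.
Sorted by start: Plenary Block, Keynote Slot, Panel Chat, Lightning Slot, Plenary Q&A, Poster Chat, Lightning Chat.
Keynote Slot starts before Plenary Block ends → Plenary Block and Keynote Slot overlap.
Panel Chat starts after Plenary Block ends — done with Plenary Block.
Panel Chat starts after Keynote Slot ends — done with Keynote Slot.
Lightning Slot starts before Panel Chat ends → Panel Chat and Lightning Slot overlap.
Plenary Q&A starts exactly when Panel Chat ends (back-to-back, no overlap) — done with Panel Chat.
Plenary Q&A starts before Lightning Slot ends → Lightning Slot and Plenary Q&A overlap.
Poster Chat starts after Lightning Slot ends — done with Lightning Slot.
Poster Chat starts after Plenary Q&A ends — done with Plenary Q&A.
Lightning Chat starts before Poster Chat ends → Poster Chat and Lightning Chat overlap.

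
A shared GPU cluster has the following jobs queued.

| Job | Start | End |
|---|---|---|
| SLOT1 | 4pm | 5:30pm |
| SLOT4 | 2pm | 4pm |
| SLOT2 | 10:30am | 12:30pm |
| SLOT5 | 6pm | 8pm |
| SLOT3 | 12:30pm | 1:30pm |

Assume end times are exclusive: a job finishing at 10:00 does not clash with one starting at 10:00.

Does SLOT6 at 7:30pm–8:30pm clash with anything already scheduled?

Yes — it overlaps SLOT5

SLOT2: ends 12:30pm at or before SLOT6 starts 7:30pm → clear.
SLOT3: ends 1:30pm at or before SLOT6 starts 7:30pm → clear.
SLOT4: ends 4pm at or before SLOT6 starts 7:30pm → clear.
SLOT1: ends 5:30pm at or before SLOT6 starts 7:30pm → clear.
SLOT5: starts 6pm before SLOT6 ends 8:30pm, and ends 8pm after SLOT6 starts 7:30pm → overlap.
SLOT6 overlaps SLOT5.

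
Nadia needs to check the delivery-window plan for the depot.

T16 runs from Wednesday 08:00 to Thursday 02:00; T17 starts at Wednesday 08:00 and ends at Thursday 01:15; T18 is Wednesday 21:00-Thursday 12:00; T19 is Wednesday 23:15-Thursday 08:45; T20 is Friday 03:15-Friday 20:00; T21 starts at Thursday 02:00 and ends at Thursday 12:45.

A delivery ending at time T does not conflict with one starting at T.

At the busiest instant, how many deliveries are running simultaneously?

Walk through starts and ends in time order (an end at T is processed before a start at T):
Wednesday 08:00 start T16 → 1
Wednesday 08:00 start T17 → 2
Wednesday 21:00 start T18 → 3
Wednesday 23:15 start T19 → 4
Thursday 01:15 end T17 → 3
Thursday 02:00 end T16 → 2
Thursday 02:00 start T21 → 3
Thursday 08:45 end T19 → 2
Thursday 12:00 end T18 → 1
Thursday 12:45 end T21 → 0
Friday 03:15 start T20 → 1
Friday 20:00 end T20 → 0
Peak is 4, at Wednesday 23:15 (T16, T17, T18, T19).

4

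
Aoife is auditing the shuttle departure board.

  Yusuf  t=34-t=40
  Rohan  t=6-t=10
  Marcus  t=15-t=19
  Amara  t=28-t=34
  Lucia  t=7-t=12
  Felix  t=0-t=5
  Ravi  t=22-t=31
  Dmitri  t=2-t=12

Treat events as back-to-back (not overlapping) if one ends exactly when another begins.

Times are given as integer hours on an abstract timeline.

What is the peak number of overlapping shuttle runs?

Walk through starts and ends in time order (an end at T is processed before a start at T):
t=0 start Felix → 1
t=2 start Dmitri → 2
t=5 end Felix → 1
t=6 start Rohan → 2
t=7 start Lucia → 3
t=10 end Rohan → 2
t=12 end Dmitri → 1
t=12 end Lucia → 0
t=15 start Marcus → 1
t=19 end Marcus → 0
t=22 start Ravi → 1
t=28 start Amara → 2
t=31 end Ravi → 1
t=34 end Amara → 0
t=34 start Yusuf → 1
t=40 end Yusuf → 0
Peak is 3, at t=7 (Dmitri, Lucia, Rohan).

3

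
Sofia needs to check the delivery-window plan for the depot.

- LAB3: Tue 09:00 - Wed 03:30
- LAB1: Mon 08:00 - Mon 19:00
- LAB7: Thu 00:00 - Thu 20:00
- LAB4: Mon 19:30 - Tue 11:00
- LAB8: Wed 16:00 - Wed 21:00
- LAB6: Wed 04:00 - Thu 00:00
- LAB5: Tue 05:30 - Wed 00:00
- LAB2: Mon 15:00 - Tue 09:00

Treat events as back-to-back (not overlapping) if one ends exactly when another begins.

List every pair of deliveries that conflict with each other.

LAB1 & LAB2, LAB2 & LAB4, LAB2 & LAB5, LAB3 & LAB4, LAB3 & LAB5, LAB4 & LAB5, LAB6 & LAB8

Sorted by start: LAB1, LAB2, LAB4, LAB5, LAB3, LAB6, LAB8, LAB7.
LAB2 starts before LAB1 ends → LAB1 and LAB2 overlap.
LAB4 starts after LAB1 ends, so nothing later overlaps LAB1 either.
LAB4 starts before LAB2 ends → LAB2 and LAB4 overlap.
LAB5 starts before LAB2 ends → LAB2 and LAB5 overlap.
LAB3 starts exactly when LAB2 ends (back-to-back, no overlap), so nothing later overlaps LAB2 either.
LAB5 starts before LAB4 ends → LAB4 and LAB5 overlap.
LAB3 starts before LAB4 ends → LAB4 and LAB3 overlap.
LAB6 starts after LAB4 ends, so nothing later overlaps LAB4 either.
LAB3 starts before LAB5 ends → LAB5 and LAB3 overlap.
LAB6 starts after LAB5 ends, so nothing later overlaps LAB5 either.
LAB6 starts after LAB3 ends, so nothing later overlaps LAB3 either.
LAB8 starts before LAB6 ends → LAB6 and LAB8 overlap.
LAB7 starts exactly when LAB6 ends (back-to-back, no overlap).
LAB7 starts after LAB8 ends.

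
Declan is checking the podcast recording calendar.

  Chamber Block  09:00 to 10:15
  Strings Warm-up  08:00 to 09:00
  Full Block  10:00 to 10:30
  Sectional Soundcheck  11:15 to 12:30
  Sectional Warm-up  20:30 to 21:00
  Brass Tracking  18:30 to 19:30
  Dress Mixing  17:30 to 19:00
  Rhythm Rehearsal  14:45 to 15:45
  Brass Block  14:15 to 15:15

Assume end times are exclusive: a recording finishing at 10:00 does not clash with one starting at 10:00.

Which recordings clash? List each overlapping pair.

Sorted by start: Strings Warm-up, Chamber Block, Full Block, Sectional Soundcheck, Brass Block, Rhythm Rehearsal, Dress Mixing, Brass Tracking, Sectional Warm-up.
Chamber Block starts exactly when Strings Warm-up ends (back-to-back, no overlap), so Strings Warm-up has no further overlaps.
Full Block starts before Chamber Block ends → Chamber Block and Full Block overlap.
Sectional Soundcheck starts after Chamber Block ends, so Chamber Block has no further overlaps.
Sectional Soundcheck starts after Full Block ends, so Full Block has no further overlaps.
Brass Block starts after Sectional Soundcheck ends, so Sectional Soundcheck has no further overlaps.
Rhythm Rehearsal starts before Brass Block ends → Brass Block and Rhythm Rehearsal overlap.
Dress Mixing starts after Brass Block ends, so Brass Block has no further overlaps.
Dress Mixing starts after Rhythm Rehearsal ends, so Rhythm Rehearsal has no further overlaps.
Brass Tracking starts before Dress Mixing ends → Dress Mixing and Brass Tracking overlap.
Sectional Warm-up starts after Dress Mixing ends.
Sectional Warm-up starts after Brass Tracking ends.

Brass Block & Rhythm Rehearsal, Brass Tracking & Dress Mixing, Chamber Block & Full Block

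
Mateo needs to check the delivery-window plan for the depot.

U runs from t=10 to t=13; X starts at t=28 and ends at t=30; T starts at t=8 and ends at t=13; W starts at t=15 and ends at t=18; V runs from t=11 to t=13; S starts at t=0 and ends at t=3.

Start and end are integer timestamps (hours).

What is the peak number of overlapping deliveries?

3

Sort all start/end points and keep a running count:
t=0 start S → 1
t=3 end S → 0
t=8 start T → 1
t=10 start U → 2
t=11 start V → 3
t=13 end T → 2
t=13 end U → 1
t=13 end V → 0
t=15 start W → 1
t=18 end W → 0
t=28 start X → 1
t=30 end X → 0
Peak is 3, at t=11 (T, U, V).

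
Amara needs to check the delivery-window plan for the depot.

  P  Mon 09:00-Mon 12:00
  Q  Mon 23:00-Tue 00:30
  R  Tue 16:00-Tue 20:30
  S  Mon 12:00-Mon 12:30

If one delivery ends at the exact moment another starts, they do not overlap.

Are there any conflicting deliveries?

Two intervals overlap when each starts before the other ends.
Sorted by start: P, S, Q, R.
S starts exactly when P ends (back-to-back, no overlap), so nothing later overlaps P either.
Q starts after S ends, so nothing later overlaps S either.
R starts after Q ends.
Every pair is clear; the schedule has no overlaps.

No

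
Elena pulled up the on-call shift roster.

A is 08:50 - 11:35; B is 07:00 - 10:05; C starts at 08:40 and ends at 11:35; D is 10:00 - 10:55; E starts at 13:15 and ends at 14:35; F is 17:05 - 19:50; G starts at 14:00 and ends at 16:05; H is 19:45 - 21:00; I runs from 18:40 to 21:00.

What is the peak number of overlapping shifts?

4

Walk through starts and ends in time order (an end at T is processed before a start at T):
07:00 start B → 1
08:40 start C → 2
08:50 start A → 3
10:00 start D → 4
10:05 end B → 3
10:55 end D → 2
11:35 end A → 1
11:35 end C → 0
13:15 start E → 1
14:00 start G → 2
14:35 end E → 1
16:05 end G → 0
17:05 start F → 1
18:40 start I → 2
19:45 start H → 3
19:50 end F → 2
21:00 end H → 1
21:00 end I → 0
Peak is 4, at 10:00 (A, B, C, D).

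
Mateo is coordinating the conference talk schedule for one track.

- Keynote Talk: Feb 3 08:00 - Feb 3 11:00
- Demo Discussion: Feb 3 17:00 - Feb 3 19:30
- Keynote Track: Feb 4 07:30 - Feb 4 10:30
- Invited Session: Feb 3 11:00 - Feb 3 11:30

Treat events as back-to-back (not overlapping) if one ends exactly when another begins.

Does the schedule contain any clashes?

No

Sorted by start: Keynote Talk, Invited Session, Demo Discussion, Keynote Track.
Invited Session starts exactly when Keynote Talk ends (back-to-back, no overlap), so Keynote Talk has no further overlaps.
Demo Discussion starts after Invited Session ends, so Invited Session has no further overlaps.
Keynote Track starts after Demo Discussion ends.
Every pair is clear; the schedule has no overlaps.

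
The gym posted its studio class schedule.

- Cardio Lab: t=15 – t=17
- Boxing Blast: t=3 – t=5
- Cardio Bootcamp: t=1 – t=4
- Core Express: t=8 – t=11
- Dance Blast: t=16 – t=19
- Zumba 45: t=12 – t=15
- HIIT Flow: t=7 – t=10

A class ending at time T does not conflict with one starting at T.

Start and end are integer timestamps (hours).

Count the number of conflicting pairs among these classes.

3

Two intervals overlap when each starts before the other ends.
Sorted by start: Cardio Bootcamp, Boxing Blast, HIIT Flow, Core Express, Zumba 45, Cardio Lab, Dance Blast.
Boxing Blast starts before Cardio Bootcamp ends → Cardio Bootcamp and Boxing Blast overlap.
HIIT Flow starts after Cardio Bootcamp ends; Cardio Bootcamp is clear from here.
HIIT Flow starts after Boxing Blast ends; Boxing Blast is clear from here.
Core Express starts before HIIT Flow ends → HIIT Flow and Core Express overlap.
Zumba 45 starts after HIIT Flow ends; HIIT Flow is clear from here.
Zumba 45 starts after Core Express ends; Core Express is clear from here.
Cardio Lab starts exactly when Zumba 45 ends (back-to-back, no overlap); Zumba 45 is clear from here.
Dance Blast starts before Cardio Lab ends → Cardio Lab and Dance Blast overlap.
Overlapping pairs: Boxing Blast & Cardio Bootcamp, Cardio Lab & Dance Blast, Core Express & HIIT Flow — 3 in total.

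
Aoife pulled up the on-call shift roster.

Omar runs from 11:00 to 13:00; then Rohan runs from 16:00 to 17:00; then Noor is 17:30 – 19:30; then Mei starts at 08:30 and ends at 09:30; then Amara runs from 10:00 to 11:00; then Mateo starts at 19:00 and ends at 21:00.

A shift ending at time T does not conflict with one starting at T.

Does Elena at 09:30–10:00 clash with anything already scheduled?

Mei: ends 09:30 at or before Elena starts 09:30 → clear.
Amara: starts 10:00 at or after Elena ends 10:00 → clear.
Omar: starts 11:00 at or after Elena ends 10:00 → clear.
Rohan: starts 16:00 at or after Elena ends 10:00 → clear.
Noor: starts 17:30 at or after Elena ends 10:00 → clear.
Mateo: starts 19:00 at or after Elena ends 10:00 → clear.

No — it doesn't clash with anything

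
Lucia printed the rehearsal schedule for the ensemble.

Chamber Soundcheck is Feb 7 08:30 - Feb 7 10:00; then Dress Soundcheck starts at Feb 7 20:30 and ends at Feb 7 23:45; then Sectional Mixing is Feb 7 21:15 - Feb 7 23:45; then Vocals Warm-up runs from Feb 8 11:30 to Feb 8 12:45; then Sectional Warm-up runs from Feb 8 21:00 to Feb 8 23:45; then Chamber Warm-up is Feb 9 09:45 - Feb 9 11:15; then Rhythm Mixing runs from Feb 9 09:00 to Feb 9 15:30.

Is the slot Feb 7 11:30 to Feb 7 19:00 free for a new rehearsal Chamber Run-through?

Yes — the slot is free

Chamber Soundcheck: ends Feb 7 10:00 at or before Chamber Run-through starts Feb 7 11:30 → clear.
Dress Soundcheck: starts Feb 7 20:30 at or after Chamber Run-through ends Feb 7 19:00 → clear.
Sectional Mixing: starts Feb 7 21:15 at or after Chamber Run-through ends Feb 7 19:00 → clear.
Vocals Warm-up: starts Feb 8 11:30 at or after Chamber Run-through ends Feb 7 19:00 → clear.
Sectional Warm-up: starts Feb 8 21:00 at or after Chamber Run-through ends Feb 7 19:00 → clear.
Rhythm Mixing: starts Feb 9 09:00 at or after Chamber Run-through ends Feb 7 19:00 → clear.
Chamber Warm-up: starts Feb 9 09:45 at or after Chamber Run-through ends Feb 7 19:00 → clear.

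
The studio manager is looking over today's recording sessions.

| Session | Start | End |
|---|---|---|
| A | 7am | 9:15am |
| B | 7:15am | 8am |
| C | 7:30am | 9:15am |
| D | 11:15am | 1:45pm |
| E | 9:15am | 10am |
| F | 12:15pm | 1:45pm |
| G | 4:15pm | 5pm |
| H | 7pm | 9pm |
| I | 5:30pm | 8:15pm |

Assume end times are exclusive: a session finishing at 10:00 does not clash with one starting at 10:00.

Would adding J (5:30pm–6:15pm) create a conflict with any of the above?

A: ends 9:15am at or before J starts 5:30pm → clear.
B: ends 8am at or before J starts 5:30pm → clear.
C: ends 9:15am at or before J starts 5:30pm → clear.
E: ends 10am at or before J starts 5:30pm → clear.
D: ends 1:45pm at or before J starts 5:30pm → clear.
F: ends 1:45pm at or before J starts 5:30pm → clear.
G: ends 5pm at or before J starts 5:30pm → clear.
I: starts 5:30pm before J ends 6:15pm, and ends 8:15pm after J starts 5:30pm → overlap.
H: starts 7pm at or after J ends 6:15pm → clear.
J overlaps I.

Yes — it overlaps I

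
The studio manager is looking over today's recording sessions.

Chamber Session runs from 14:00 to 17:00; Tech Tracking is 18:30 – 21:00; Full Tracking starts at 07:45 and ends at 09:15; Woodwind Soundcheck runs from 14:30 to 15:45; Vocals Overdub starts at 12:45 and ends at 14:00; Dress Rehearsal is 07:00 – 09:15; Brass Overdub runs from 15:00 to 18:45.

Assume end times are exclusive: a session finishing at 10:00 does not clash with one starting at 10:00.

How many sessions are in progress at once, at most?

Sweep the timeline, counting +1 at each start and −1 at each end (ends before starts at a tie):
07:00 start Dress Rehearsal → 1
07:45 start Full Tracking → 2
09:15 end Dress Rehearsal → 1
09:15 end Full Tracking → 0
12:45 start Vocals Overdub → 1
14:00 end Vocals Overdub → 0
14:00 start Chamber Session → 1
14:30 start Woodwind Soundcheck → 2
15:00 start Brass Overdub → 3
15:45 end Woodwind Soundcheck → 2
17:00 end Chamber Session → 1
18:30 start Tech Tracking → 2
18:45 end Brass Overdub → 1
21:00 end Tech Tracking → 0
Peak is 3, at 15:00 (Brass Overdub, Chamber Session, Woodwind Soundcheck).

3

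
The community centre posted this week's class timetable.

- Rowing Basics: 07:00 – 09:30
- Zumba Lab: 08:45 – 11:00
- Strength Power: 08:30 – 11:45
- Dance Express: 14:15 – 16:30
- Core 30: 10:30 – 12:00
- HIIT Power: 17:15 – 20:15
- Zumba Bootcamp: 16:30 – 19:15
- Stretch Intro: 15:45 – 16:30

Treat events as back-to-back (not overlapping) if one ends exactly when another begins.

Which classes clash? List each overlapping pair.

Sorted by start: Rowing Basics, Strength Power, Zumba Lab, Core 30, Dance Express, Stretch Intro, Zumba Bootcamp, HIIT Power.
Strength Power starts before Rowing Basics ends → Rowing Basics and Strength Power overlap.
Zumba Lab starts before Rowing Basics ends → Rowing Basics and Zumba Lab overlap.
Core 30 starts after Rowing Basics ends — done with Rowing Basics.
Zumba Lab starts before Strength Power ends → Strength Power and Zumba Lab overlap.
Core 30 starts before Strength Power ends → Strength Power and Core 30 overlap.
Dance Express starts after Strength Power ends — done with Strength Power.
Core 30 starts before Zumba Lab ends → Zumba Lab and Core 30 overlap.
Dance Express starts after Zumba Lab ends — done with Zumba Lab.
Dance Express starts after Core 30 ends — done with Core 30.
Stretch Intro starts before Dance Express ends → Dance Express and Stretch Intro overlap.
Zumba Bootcamp starts exactly when Dance Express ends (back-to-back, no overlap) — done with Dance Express.
Zumba Bootcamp starts exactly when Stretch Intro ends (back-to-back, no overlap) — done with Stretch Intro.
HIIT Power starts before Zumba Bootcamp ends → Zumba Bootcamp and HIIT Power overlap.

Core 30 & Strength Power, Core 30 & Zumba Lab, Dance Express & Stretch Intro, HIIT Power & Zumba Bootcamp, Rowing Basics & Strength Power, Rowing Basics & Zumba Lab, Strength Power & Zumba Lab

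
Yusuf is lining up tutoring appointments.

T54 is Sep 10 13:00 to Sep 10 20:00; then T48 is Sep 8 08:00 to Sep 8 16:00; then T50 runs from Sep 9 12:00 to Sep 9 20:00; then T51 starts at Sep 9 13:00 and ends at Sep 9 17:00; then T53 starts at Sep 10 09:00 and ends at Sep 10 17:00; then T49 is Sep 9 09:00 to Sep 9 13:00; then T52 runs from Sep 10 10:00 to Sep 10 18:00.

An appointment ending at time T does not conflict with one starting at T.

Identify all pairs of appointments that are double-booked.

T49 & T50, T50 & T51, T52 & T53, T52 & T54, T53 & T54

Check each pair: they overlap iff neither finishes before the other starts.
Sorted by start: T48, T49, T50, T51, T53, T52, T54.
T49 starts after T48 ends, so T48 has no further overlaps.
T50 starts before T49 ends → T49 and T50 overlap.
T51 starts exactly when T49 ends (back-to-back, no overlap), so T49 has no further overlaps.
T51 starts before T50 ends → T50 and T51 overlap.
T53 starts after T50 ends, so T50 has no further overlaps.
T53 starts after T51 ends, so T51 has no further overlaps.
T52 starts before T53 ends → T53 and T52 overlap.
T54 starts before T53 ends → T53 and T54 overlap.
T54 starts before T52 ends → T52 and T54 overlap.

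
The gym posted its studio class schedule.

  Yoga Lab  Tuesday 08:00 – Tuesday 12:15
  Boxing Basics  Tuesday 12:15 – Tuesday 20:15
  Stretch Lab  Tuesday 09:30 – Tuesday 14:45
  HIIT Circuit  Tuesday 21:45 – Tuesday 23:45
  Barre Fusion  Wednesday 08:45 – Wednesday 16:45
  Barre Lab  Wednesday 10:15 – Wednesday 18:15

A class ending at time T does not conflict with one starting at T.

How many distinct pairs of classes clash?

Sorted by start: Yoga Lab, Stretch Lab, Boxing Basics, HIIT Circuit, Barre Fusion, Barre Lab.
Stretch Lab starts before Yoga Lab ends → Yoga Lab and Stretch Lab overlap.
Boxing Basics starts exactly when Yoga Lab ends (back-to-back, no overlap) — done with Yoga Lab.
Boxing Basics starts before Stretch Lab ends → Stretch Lab and Boxing Basics overlap.
HIIT Circuit starts after Stretch Lab ends — done with Stretch Lab.
HIIT Circuit starts after Boxing Basics ends — done with Boxing Basics.
Barre Fusion starts after HIIT Circuit ends — done with HIIT Circuit.
Barre Lab starts before Barre Fusion ends → Barre Fusion and Barre Lab overlap.
Overlapping pairs: Barre Fusion & Barre Lab, Boxing Basics & Stretch Lab, Stretch Lab & Yoga Lab — 3 in total.

3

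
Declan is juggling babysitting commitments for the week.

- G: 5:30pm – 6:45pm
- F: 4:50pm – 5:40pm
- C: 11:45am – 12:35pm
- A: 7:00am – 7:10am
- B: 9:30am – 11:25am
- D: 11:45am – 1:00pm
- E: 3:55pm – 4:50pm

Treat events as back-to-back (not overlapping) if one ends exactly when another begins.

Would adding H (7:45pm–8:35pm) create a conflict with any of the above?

A: ends 7:10am at or before H starts 7:45pm → clear.
B: ends 11:25am at or before H starts 7:45pm → clear.
C: ends 12:35pm at or before H starts 7:45pm → clear.
D: ends 1:00pm at or before H starts 7:45pm → clear.
E: ends 4:50pm at or before H starts 7:45pm → clear.
F: ends 5:40pm at or before H starts 7:45pm → clear.
G: ends 6:45pm at or before H starts 7:45pm → clear.

No — it doesn't clash with anything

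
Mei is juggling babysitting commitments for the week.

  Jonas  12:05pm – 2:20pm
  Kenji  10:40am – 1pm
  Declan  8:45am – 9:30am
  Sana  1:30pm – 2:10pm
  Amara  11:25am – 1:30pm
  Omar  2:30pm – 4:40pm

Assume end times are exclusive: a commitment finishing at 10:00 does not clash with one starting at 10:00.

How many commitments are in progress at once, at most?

3

Sort all start/end points and keep a running count:
8:45am start Declan → 1
9:30am end Declan → 0
10:40am start Kenji → 1
11:25am start Amara → 2
12:05pm start Jonas → 3
1pm end Kenji → 2
1:30pm end Amara → 1
1:30pm start Sana → 2
2:10pm end Sana → 1
2:20pm end Jonas → 0
2:30pm start Omar → 1
4:40pm end Omar → 0
Peak is 3, at 12:05pm (Amara, Jonas, Kenji).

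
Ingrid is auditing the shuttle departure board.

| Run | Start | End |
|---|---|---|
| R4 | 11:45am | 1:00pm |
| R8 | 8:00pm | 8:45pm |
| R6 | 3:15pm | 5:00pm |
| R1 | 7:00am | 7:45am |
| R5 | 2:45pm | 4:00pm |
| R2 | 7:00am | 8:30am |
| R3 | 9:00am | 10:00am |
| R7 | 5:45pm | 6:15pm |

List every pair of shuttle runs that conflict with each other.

Sorted by start: R1, R2, R3, R4, R5, R6, R7, R8.
R2 starts before R1 ends → R1 and R2 overlap.
R3 starts after R1 ends, so R1 has no further overlaps.
R3 starts after R2 ends, so R2 has no further overlaps.
R4 starts after R3 ends, so R3 has no further overlaps.
R5 starts after R4 ends, so R4 has no further overlaps.
R6 starts before R5 ends → R5 and R6 overlap.
R7 starts after R5 ends, so R5 has no further overlaps.
R7 starts after R6 ends, so R6 has no further overlaps.
R8 starts after R7 ends.

R1 & R2, R5 & R6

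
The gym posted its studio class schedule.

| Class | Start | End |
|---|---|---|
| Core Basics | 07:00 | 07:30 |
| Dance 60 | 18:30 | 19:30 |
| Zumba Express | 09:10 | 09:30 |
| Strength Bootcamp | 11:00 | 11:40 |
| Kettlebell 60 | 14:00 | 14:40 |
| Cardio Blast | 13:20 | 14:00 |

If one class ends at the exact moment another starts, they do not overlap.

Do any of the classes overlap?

No

Sorted by start: Core Basics, Zumba Express, Strength Bootcamp, Cardio Blast, Kettlebell 60, Dance 60.
Zumba Express starts after Core Basics ends, so nothing later overlaps Core Basics either.
Strength Bootcamp starts after Zumba Express ends, so nothing later overlaps Zumba Express either.
Cardio Blast starts after Strength Bootcamp ends, so nothing later overlaps Strength Bootcamp either.
Kettlebell 60 starts exactly when Cardio Blast ends (back-to-back, no overlap), so nothing later overlaps Cardio Blast either.
Dance 60 starts after Kettlebell 60 ends.
Every pair is clear; the schedule has no overlaps.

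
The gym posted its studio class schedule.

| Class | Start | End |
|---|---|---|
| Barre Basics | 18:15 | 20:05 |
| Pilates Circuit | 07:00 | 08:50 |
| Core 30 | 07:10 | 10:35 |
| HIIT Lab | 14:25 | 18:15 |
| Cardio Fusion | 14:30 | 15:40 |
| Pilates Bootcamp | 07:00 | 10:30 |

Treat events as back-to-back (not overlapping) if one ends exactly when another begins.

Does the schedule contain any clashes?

Two intervals overlap when each starts before the other ends.
Sorted by start: Pilates Circuit, Pilates Bootcamp, Core 30, HIIT Lab, Cardio Fusion, Barre Basics.
Pilates Bootcamp starts before Pilates Circuit ends → Pilates Circuit and Pilates Bootcamp overlap.
That's a conflict, so the schedule is not conflict-free.

Yes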